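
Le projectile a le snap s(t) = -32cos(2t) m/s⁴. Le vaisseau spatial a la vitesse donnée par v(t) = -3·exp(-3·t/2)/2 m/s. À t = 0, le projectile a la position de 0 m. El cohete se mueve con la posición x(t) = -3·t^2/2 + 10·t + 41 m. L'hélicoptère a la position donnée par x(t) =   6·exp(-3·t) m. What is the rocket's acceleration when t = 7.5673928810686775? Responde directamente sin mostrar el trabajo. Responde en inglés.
The answer is -3.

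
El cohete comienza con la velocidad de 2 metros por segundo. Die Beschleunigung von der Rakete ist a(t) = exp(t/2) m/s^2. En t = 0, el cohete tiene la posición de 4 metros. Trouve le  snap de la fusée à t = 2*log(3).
Pour résoudre ceci, nous devons prendre 2 dérivées de notre équation de l'accélération a(t) = exp(t/2). En prenant d/dt de a(t), nous trouvons j(t) = exp(t/2)/2. En prenant d/dt de j(t), nous trouvons s(t) = exp(t/2)/4. Nous avons le snap s(t) = exp(t/2)/4. En substituant t = 2*log(3): s(2*log(3)) = 3/4.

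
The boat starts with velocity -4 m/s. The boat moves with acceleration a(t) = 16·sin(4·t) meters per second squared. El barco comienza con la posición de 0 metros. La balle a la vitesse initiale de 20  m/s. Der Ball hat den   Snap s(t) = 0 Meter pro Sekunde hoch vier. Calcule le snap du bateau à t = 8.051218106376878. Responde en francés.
En partant de l'accélération a(t) = 16·sin(4·t), nous prenons 2 dérivées. La dérivée de l'accélération donne le jerk: j(t) = 64·cos(4·t). La dérivée du jerk donne le snap: s(t) = -256·sin(4·t). Nous avons le snap s(t) = -256·sin(4·t). En substituant t = 8.051218106376878: s(8.051218106376878) = -181.660402493568.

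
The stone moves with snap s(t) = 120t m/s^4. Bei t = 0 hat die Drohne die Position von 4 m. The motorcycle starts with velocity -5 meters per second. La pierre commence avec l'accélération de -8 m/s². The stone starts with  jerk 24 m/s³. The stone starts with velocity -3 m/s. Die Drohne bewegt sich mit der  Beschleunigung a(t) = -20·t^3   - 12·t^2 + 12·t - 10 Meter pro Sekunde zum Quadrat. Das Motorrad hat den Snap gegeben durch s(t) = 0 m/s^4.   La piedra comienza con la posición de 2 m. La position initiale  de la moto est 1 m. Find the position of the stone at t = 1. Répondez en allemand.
Wir müssen die Stammfunktion unserer Gleichung für den Snap s(t) = 120·t 4-mal finden. Die Stammfunktion von dem Snap, mit j(0) = 24, ergibt den Ruck: j(t) = 60·t^2 + 24. Die Stammfunktion von dem Ruck ist die Beschleunigung. Mit a(0) = -8 erhalten wir a(t) = 20·t^3 + 24·t - 8. Mit ∫a(t)dt und Anwendung von v(0) = -3, finden wir v(t) = 5·t^4 + 12·t^2 - 8·t - 3. Die Stammfunktion von der Geschwindigkeit, mit x(0) = 2, ergibt die Position: x(t) = t^5 + 4·t^3 - 4·t^2 - 3·t + 2. Wir haben die Position x(t) = t^5 + 4·t^3 - 4·t^2 - 3·t + 2. Durch Einsetzen von t = 1: x(1) = 0.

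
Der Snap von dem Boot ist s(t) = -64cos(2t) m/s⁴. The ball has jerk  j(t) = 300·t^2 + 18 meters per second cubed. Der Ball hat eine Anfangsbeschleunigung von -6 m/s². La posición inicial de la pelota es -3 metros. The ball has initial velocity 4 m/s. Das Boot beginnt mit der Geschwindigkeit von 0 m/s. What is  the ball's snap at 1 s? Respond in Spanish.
Debemos derivar nuestra ecuación de la sacudida j(t) = 300·t^2 + 18 1 vez. Derivando la sacudida, obtenemos el snap: s(t) = 600·t. De la ecuación del snap s(t) = 600·t, sustituimos t = 1 para obtener s = 600.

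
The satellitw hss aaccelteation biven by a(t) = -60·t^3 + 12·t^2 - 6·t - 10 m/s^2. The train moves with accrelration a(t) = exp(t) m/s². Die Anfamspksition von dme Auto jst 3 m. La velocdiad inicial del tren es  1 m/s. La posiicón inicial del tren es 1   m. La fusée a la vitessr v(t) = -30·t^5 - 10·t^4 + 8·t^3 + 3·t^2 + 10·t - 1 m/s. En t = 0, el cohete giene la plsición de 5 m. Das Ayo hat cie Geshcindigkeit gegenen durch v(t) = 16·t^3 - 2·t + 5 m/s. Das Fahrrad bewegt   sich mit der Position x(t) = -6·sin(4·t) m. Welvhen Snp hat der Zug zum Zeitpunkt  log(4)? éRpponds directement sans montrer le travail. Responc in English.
At t = log(4), s = 4.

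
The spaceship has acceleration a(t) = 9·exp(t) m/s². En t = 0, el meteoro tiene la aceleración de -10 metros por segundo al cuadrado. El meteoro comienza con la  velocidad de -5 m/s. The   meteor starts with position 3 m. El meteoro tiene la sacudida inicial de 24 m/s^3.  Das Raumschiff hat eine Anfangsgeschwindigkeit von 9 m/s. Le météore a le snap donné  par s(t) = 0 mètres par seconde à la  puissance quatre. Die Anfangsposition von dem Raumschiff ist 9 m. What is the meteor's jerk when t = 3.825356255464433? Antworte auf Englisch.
Starting from snap s(t) = 0, we take 1 antiderivative. The antiderivative of snap is jerk. Using j(0) = 24, we get j(t) = 24. From the given jerk equation j(t) = 24, we substitute t = 3.825356255464433 to get j = 24.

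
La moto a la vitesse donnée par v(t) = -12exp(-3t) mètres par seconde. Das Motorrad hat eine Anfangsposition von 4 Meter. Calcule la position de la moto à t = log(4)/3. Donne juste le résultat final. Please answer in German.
Bei t = log(4)/3, x = 1.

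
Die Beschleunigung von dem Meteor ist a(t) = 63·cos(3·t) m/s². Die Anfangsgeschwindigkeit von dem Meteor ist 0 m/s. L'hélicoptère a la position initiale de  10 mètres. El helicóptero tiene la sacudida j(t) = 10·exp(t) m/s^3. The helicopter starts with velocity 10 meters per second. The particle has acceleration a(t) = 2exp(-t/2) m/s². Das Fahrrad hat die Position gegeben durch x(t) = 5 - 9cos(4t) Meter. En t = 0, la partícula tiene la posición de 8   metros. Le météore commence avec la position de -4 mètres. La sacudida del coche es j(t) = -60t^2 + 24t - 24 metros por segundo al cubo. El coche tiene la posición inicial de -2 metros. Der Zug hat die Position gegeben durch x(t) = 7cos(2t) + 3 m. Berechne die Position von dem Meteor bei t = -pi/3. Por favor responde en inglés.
To find the answer, we compute 2 antiderivatives of a(t) = 63·cos(3·t). The antiderivative of acceleration is velocity. Using v(0) = 0, we get v(t) = 21·sin(3·t). The antiderivative of velocity is position. Using x(0) = -4, we get x(t) = 3 - 7·cos(3·t). From the given position equation x(t) = 3 - 7·cos(3·t), we substitute t = -pi/3 to get x = 10.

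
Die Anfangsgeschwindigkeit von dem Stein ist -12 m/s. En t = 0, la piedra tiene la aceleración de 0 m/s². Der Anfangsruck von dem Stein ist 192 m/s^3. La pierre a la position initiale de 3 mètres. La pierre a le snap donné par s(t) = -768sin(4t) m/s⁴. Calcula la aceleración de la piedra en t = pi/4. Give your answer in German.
Wir müssen das Integral unserer Gleichung für den Snap s(t) = -768·sin(4·t) 2-mal finden. Durch Integration von dem Snap und Verwendung der Anfangsbedingung j(0) = 192, erhalten wir j(t) = 192·cos(4·t). Durch Integration von dem Ruck und Verwendung der Anfangsbedingung a(0) = 0, erhalten wir a(t) = 48·sin(4·t). Mit a(t) = 48·sin(4·t) und Einsetzen von t = pi/4, finden wir a = 0.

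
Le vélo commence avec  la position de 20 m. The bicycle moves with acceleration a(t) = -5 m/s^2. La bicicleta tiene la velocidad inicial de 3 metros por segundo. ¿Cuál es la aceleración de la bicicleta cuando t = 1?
Tenemos la aceleración a(t) = -5. Sustituyendo t = 1: a(1) = -5.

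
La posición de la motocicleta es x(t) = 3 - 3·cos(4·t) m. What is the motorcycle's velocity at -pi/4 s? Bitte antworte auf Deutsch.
Ausgehend von der Position x(t) = 3 - 3·cos(4·t), nehmen wir 1 Ableitung. Durch Ableiten von der Position erhalten wir die Geschwindigkeit: v(t) = 12·sin(4·t). Aus der Gleichung für die Geschwindigkeit v(t) = 12·sin(4·t), setzen wir t = -pi/4 ein und erhalten v = 0.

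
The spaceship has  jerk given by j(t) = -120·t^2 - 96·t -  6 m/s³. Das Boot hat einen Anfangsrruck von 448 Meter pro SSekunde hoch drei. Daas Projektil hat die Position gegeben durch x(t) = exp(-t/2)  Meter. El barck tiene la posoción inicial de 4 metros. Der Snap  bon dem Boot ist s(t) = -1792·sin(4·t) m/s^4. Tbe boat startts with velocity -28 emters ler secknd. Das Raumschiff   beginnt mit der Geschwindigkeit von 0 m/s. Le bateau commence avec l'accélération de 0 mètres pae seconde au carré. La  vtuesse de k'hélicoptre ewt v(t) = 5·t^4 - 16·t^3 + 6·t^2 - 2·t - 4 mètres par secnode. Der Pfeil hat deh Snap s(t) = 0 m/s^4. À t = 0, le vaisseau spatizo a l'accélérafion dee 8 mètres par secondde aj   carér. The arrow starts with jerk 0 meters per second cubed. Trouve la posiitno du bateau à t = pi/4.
Nous devons intégrer notre équation du snap s(t) = -1792·sin(4·t) 4 fois. En intégrant le snap et en utilisant la condition initiale j(0) = 448, nous obtenons j(t) = 448·cos(4·t). L'intégrale du jerk, avec a(0) = 0, donne l'accélération: a(t) = 112·sin(4·t). L'intégrale de l'accélération est la vitesse. En utilisant v(0) = -28, nous obtenons v(t) = -28·cos(4·t). En intégrant la vitesse et en utilisant la condition initiale x(0) = 4, nous obtenons x(t) = 4 - 7·sin(4·t). De l'équation de la position x(t) = 4 - 7·sin(4·t), nous substituons t = pi/4 pour obtenir x = 4.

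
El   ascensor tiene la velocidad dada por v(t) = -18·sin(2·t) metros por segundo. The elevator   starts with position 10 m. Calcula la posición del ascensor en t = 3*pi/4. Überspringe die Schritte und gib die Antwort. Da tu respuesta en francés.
x(3*pi/4) = 1.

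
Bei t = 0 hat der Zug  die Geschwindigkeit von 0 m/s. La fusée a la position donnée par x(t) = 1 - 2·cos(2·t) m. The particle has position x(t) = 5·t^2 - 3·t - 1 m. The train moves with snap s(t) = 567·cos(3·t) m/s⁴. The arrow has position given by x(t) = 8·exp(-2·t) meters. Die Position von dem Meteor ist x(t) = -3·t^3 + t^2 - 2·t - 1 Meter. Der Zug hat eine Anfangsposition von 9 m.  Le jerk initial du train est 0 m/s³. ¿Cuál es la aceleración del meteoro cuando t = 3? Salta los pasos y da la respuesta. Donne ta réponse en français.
L'accélération à t = 3 est a = -52.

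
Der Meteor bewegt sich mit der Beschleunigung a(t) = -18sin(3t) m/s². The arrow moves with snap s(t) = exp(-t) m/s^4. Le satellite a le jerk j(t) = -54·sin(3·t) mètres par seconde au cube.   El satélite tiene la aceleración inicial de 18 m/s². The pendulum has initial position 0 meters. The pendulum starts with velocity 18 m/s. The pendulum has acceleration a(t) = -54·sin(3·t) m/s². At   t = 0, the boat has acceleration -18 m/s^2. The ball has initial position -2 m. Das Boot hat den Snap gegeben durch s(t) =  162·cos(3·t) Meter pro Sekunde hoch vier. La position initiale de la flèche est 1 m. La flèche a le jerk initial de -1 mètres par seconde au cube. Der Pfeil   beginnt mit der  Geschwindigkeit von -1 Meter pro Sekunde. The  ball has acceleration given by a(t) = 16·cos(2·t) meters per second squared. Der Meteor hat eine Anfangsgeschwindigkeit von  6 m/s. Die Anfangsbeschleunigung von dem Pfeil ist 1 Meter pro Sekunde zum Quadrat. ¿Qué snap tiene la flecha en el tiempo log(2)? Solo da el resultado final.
En t = log(2), s = 1/2.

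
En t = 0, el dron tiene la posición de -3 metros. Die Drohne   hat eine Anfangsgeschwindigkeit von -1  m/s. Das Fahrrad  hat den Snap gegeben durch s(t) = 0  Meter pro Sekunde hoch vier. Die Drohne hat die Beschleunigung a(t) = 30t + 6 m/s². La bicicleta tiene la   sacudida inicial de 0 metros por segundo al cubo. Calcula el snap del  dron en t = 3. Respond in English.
Starting from acceleration a(t) = 30·t + 6, we take 2 derivatives. Taking d/dt of a(t), we find j(t) = 30. Differentiating jerk, we get snap: s(t) = 0. From the given snap equation s(t) = 0, we substitute t = 3 to get s = 0.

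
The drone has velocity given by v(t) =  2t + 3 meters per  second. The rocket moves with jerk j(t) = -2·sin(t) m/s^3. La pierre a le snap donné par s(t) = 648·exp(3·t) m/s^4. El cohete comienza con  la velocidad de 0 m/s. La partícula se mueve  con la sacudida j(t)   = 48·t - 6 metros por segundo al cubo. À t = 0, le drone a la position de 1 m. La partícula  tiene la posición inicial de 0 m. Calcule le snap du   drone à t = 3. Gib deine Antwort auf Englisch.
To solve this, we need to take 3 derivatives of our velocity equation v(t) = 2·t + 3. Differentiating velocity, we get acceleration: a(t) = 2. The derivative of acceleration gives jerk: j(t) = 0. Differentiating jerk, we get snap: s(t) = 0. From the given snap equation s(t) = 0, we substitute t = 3 to get s = 0.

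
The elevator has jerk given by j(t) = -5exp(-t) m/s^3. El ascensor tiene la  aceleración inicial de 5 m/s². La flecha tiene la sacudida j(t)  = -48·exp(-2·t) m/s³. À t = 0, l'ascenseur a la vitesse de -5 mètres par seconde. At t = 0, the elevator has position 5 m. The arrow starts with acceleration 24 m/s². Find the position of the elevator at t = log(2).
We need to integrate our jerk equation j(t) = -5·exp(-t) 3 times. Taking ∫j(t)dt and applying a(0) = 5, we find a(t) = 5·exp(-t). Finding the antiderivative of a(t) and using v(0) = -5: v(t) = -5·exp(-t). The integral of velocity is position. Using x(0) = 5, we get x(t) = 5·exp(-t). From the given position equation x(t) = 5·exp(-t), we substitute t = log(2) to get x = 5/2.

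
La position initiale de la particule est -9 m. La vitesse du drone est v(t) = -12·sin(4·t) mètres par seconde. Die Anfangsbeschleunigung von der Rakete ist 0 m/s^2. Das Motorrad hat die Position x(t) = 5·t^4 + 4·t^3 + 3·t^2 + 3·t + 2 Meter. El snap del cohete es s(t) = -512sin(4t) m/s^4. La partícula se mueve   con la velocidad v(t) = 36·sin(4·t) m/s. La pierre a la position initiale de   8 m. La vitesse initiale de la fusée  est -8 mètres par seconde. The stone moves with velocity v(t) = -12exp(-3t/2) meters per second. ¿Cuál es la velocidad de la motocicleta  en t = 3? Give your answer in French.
En partant de la position x(t) = 5·t^4 + 4·t^3 + 3·t^2 + 3·t + 2, nous prenons 1 dérivée. En prenant d/dt de x(t), nous trouvons v(t) = 20·t^3 + 12·t^2 + 6·t + 3. De l'équation de la vitesse v(t) = 20·t^3 + 12·t^2 + 6·t + 3, nous substituons t = 3 pour obtenir v = 669.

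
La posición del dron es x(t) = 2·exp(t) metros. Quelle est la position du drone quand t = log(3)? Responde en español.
Tenemos la posición x(t) = 2·exp(t). Sustituyendo t = log(3): x(log(3)) = 6.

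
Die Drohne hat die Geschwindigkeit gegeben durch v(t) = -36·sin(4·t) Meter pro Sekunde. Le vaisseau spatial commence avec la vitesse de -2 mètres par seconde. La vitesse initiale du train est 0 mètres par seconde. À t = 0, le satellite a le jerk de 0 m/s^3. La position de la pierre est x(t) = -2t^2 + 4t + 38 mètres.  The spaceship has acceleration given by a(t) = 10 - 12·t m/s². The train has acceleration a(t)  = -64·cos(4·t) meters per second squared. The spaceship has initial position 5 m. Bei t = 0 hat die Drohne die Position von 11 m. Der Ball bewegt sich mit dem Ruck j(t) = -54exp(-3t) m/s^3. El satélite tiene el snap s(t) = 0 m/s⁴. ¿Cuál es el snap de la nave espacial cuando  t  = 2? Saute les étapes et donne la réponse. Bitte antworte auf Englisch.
s(2) = 0.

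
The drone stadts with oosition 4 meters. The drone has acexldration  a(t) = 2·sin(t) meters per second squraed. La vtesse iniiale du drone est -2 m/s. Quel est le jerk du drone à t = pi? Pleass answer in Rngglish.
To solve this, we need to take 1 derivative of our acceleration equation a(t) = 2·sin(t). Taking d/dt of a(t), we find j(t) = 2·cos(t). Using j(t) = 2·cos(t) and substituting t = pi, we find j = -2.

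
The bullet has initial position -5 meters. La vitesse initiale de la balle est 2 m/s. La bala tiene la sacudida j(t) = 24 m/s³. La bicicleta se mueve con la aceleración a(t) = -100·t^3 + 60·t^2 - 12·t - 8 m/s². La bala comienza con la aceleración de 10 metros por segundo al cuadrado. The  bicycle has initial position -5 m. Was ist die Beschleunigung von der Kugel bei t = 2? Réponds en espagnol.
Partiendo de la sacudida j(t) = 24, tomamos 1 antiderivada. Tomando ∫j(t)dt y aplicando a(0) = 10, encontramos a(t) = 24·t + 10. De la ecuación de la aceleración a(t) = 24·t + 10, sustituimos t = 2 para obtener a = 58.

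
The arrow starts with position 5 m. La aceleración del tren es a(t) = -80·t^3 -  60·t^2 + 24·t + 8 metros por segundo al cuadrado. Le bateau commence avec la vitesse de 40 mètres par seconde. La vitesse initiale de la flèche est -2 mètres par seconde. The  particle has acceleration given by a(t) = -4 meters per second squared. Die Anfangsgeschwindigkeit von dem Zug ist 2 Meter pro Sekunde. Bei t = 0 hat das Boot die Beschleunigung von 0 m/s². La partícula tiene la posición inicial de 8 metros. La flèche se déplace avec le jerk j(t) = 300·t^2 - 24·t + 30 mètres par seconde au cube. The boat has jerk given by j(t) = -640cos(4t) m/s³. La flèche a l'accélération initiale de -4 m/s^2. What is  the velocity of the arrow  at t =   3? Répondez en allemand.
Wir müssen das Integral unserer Gleichung für den Ruck j(t) = 300·t^2 - 24·t + 30 2-mal finden. Das Integral von dem Ruck ist die Beschleunigung. Mit a(0) = -4 erhalten wir a(t) = 100·t^3 - 12·t^2 + 30·t - 4. Die Stammfunktion von der Beschleunigung, mit v(0) = -2, ergibt die Geschwindigkeit: v(t) = 25·t^4 - 4·t^3 + 15·t^2 - 4·t - 2. Aus der Gleichung für die Geschwindigkeit v(t) = 25·t^4 - 4·t^3 + 15·t^2 - 4·t - 2, setzen wir t = 3 ein und erhalten v = 2038.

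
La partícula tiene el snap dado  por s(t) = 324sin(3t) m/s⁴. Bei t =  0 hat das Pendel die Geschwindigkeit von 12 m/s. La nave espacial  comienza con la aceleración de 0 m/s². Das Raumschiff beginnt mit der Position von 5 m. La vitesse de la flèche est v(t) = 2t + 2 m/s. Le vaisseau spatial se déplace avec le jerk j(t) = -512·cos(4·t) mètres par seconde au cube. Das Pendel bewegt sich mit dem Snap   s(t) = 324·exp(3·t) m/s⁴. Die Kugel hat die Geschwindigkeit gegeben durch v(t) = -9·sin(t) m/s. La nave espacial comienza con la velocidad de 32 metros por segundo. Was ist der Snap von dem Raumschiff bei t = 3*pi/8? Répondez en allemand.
Ausgehend von dem Ruck j(t) = -512·cos(4·t), nehmen wir 1 Ableitung. Mit d/dt von j(t) finden wir s(t) = 2048·sin(4·t). Wir haben den Snap s(t) = 2048·sin(4·t). Durch Einsetzen von t = 3*pi/8: s(3*pi/8) = -2048.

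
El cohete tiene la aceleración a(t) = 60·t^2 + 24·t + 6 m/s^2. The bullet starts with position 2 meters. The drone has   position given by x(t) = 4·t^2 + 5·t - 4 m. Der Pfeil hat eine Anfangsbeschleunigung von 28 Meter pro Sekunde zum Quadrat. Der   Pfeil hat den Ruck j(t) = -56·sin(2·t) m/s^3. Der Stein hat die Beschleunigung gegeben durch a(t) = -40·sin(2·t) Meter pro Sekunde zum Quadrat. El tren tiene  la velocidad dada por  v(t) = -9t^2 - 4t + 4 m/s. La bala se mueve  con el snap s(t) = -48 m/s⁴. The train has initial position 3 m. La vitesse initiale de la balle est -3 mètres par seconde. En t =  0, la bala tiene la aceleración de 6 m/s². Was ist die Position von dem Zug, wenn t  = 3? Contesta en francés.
En partant de la vitesse v(t) = -9·t^2 - 4·t + 4, nous prenons 1 intégrale. L'intégrale de la vitesse est la position. En utilisant x(0) = 3, nous obtenons x(t) = -3·t^3 - 2·t^2 + 4·t + 3. En utilisant x(t) = -3·t^3 - 2·t^2 + 4·t + 3 et en substituant t = 3, nous trouvons x = -84.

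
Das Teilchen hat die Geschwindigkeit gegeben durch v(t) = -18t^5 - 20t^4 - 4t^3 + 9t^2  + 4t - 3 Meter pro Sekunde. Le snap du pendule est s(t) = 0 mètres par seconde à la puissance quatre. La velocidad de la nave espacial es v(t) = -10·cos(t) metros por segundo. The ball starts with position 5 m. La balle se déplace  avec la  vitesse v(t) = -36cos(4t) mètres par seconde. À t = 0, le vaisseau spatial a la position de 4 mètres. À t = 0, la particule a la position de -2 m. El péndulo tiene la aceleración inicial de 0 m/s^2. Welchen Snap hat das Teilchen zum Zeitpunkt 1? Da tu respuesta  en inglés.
To solve this, we need to take 3 derivatives of our velocity equation v(t) = -18·t^5 - 20·t^4 - 4·t^3 + 9·t^2 + 4·t - 3. Taking d/dt of v(t), we find a(t) = -90·t^4 - 80·t^3 - 12·t^2 + 18·t + 4. Differentiating acceleration, we get jerk: j(t) = -360·t^3 - 240·t^2 - 24·t + 18. Differentiating jerk, we get snap: s(t) = -1080·t^2 - 480·t - 24. From the given snap equation s(t) = -1080·t^2 - 480·t - 24, we substitute t = 1 to get s = -1584.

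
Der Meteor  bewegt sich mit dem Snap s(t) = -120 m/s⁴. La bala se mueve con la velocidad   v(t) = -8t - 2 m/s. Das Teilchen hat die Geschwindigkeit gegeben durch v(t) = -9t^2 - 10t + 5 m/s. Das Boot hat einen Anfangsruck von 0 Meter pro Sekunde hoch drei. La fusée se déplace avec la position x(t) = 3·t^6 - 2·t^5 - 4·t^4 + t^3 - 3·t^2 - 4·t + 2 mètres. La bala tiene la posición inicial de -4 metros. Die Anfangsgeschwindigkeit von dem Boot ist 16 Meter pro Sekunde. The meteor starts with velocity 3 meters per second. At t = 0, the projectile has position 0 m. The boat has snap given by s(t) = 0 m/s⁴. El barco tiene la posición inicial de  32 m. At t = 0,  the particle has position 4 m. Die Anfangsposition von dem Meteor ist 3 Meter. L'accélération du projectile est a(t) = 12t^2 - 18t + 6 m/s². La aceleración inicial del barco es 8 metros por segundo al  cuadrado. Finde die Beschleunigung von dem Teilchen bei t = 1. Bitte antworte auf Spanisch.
Partiendo de la velocidad v(t) = -9·t^2 - 10·t + 5, tomamos 1 derivada. Tomando d/dt de v(t), encontramos a(t) = -18·t - 10. Tenemos la aceleración a(t) = -18·t - 10. Sustituyendo t = 1: a(1) = -28.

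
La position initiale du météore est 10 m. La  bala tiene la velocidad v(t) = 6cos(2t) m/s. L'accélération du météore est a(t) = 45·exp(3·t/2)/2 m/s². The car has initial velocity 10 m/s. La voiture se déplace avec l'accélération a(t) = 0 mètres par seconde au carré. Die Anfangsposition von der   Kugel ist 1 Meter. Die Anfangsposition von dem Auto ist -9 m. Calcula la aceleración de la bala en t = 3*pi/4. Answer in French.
Pour résoudre ceci, nous devons prendre 1 dérivée de notre équation de la vitesse v(t) = 6·cos(2·t). En dérivant la vitesse, nous obtenons l'accélération: a(t) = -12·sin(2·t). Nous avons l'accélération a(t) = -12·sin(2·t). En substituant t = 3*pi/4: a(3*pi/4) = 12.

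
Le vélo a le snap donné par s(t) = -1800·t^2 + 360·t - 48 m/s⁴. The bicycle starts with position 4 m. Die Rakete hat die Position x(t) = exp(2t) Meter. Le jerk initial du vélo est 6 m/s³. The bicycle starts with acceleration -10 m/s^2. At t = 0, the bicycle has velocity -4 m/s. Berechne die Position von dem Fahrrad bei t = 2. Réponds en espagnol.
Partiendo del snap s(t) = -1800·t^2 + 360·t - 48, tomamos 4 antiderivadas. Integrando el snap y usando la condición inicial j(0) = 6, obtenemos j(t) = -600·t^3 + 180·t^2 - 48·t + 6. La integral de la sacudida es la aceleración. Usando a(0) = -10, obtenemos a(t) = -150·t^4 + 60·t^3 - 24·t^2 + 6·t - 10. Integrando la aceleración y usando la condición inicial v(0) = -4, obtenemos v(t) = -30·t^5 + 15·t^4 - 8·t^3 + 3·t^2 - 10·t - 4. La integral de la velocidad es la posición. Usando x(0) = 4, obtenemos x(t) = -5·t^6 + 3·t^5 - 2·t^4 + t^3 - 5·t^2 - 4·t + 4. Tenemos la posición x(t) = -5·t^6 + 3·t^5 - 2·t^4 + t^3 - 5·t^2 - 4·t + 4. Sustituyendo t = 2: x(2) = -272.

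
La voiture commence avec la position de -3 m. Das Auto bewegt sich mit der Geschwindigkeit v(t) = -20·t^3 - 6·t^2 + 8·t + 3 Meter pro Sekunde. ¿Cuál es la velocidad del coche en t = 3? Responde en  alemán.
Aus der Gleichung für die Geschwindigkeit v(t) = -20·t^3 - 6·t^2 + 8·t + 3, setzen wir t = 3 ein und erhalten v = -567.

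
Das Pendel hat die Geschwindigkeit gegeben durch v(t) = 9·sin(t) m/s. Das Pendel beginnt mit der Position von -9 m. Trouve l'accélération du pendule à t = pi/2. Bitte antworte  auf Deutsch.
Wir müssen unsere Gleichung für die Geschwindigkeit v(t) = 9·sin(t) 1-mal ableiten. Die Ableitung von der Geschwindigkeit ergibt die Beschleunigung: a(t) = 9·cos(t). Wir haben die Beschleunigung a(t) = 9·cos(t). Durch Einsetzen von t = pi/2: a(pi/2) = 0.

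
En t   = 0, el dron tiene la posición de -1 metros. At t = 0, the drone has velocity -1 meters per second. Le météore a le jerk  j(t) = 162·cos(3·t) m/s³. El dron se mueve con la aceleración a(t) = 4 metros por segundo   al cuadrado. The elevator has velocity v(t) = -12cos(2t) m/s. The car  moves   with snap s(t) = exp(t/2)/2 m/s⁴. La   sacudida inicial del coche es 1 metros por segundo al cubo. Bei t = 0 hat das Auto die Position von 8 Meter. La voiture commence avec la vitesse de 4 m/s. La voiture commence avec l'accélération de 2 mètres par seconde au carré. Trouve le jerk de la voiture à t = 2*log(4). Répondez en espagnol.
Para resolver esto, necesitamos tomar 1 integral de nuestra ecuación del snap s(t) = exp(t/2)/2. Tomando ∫s(t)dt y aplicando j(0) = 1, encontramos j(t) = exp(t/2). Usando j(t) = exp(t/2) y sustituyendo t = 2*log(4), encontramos j = 4.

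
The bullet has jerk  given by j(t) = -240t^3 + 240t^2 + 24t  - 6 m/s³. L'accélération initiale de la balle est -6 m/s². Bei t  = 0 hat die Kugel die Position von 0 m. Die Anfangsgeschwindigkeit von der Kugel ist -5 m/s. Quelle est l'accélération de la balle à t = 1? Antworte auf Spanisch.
Debemos encontrar la integral de nuestra ecuación de la sacudida j(t) = -240·t^3 + 240·t^2 + 24·t - 6 1 vez. La antiderivada de la sacudida, con a(0) = -6, da la aceleración: a(t) = -60·t^4 + 80·t^3 + 12·t^2 - 6·t - 6. De la ecuación de la aceleración a(t) = -60·t^4 + 80·t^3 + 12·t^2 - 6·t - 6, sustituimos t = 1 para obtener a = 20.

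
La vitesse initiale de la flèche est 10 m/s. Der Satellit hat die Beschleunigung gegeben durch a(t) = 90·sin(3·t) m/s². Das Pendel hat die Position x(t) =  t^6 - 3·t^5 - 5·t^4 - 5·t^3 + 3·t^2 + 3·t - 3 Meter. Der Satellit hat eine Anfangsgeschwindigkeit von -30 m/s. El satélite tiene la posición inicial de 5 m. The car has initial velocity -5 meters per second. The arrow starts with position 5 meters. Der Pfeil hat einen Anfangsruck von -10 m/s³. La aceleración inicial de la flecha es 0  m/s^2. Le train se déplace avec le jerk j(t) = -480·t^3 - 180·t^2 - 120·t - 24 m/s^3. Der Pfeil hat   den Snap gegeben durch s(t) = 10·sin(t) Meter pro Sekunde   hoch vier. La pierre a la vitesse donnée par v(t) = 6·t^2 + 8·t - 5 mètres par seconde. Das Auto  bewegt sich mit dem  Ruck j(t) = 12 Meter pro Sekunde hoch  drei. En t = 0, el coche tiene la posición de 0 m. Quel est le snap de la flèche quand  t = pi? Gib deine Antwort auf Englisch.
From the given snap equation s(t) = 10·sin(t), we substitute t = pi to get s = 0.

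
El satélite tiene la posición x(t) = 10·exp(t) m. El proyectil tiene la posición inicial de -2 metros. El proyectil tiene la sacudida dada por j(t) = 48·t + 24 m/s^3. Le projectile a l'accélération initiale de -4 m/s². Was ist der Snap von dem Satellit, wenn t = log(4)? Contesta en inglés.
Starting from position x(t) = 10·exp(t), we take 4 derivatives. Taking d/dt of x(t), we find v(t) = 10·exp(t). Differentiating velocity, we get acceleration: a(t) = 10·exp(t). Differentiating acceleration, we get jerk: j(t) = 10·exp(t). Differentiating jerk, we get snap: s(t) = 10·exp(t). Using s(t) = 10·exp(t) and substituting t = log(4), we find s = 40.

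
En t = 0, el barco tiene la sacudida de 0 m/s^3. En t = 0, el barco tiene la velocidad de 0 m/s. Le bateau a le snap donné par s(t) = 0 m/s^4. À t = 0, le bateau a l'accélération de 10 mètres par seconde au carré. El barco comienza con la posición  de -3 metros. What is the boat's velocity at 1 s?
To find the answer, we compute 3 antiderivatives of s(t) = 0. Integrating snap and using the initial condition j(0) = 0, we get j(t) = 0. Integrating jerk and using the initial condition a(0) = 10, we get a(t) = 10. Integrating acceleration and using the initial condition v(0) = 0, we get v(t) = 10·t. From the given velocity equation v(t) = 10·t, we substitute t = 1 to get v = 10.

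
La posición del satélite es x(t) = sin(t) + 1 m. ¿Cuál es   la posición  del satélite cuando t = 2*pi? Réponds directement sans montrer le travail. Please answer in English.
The position at t = 2*pi is x = 1.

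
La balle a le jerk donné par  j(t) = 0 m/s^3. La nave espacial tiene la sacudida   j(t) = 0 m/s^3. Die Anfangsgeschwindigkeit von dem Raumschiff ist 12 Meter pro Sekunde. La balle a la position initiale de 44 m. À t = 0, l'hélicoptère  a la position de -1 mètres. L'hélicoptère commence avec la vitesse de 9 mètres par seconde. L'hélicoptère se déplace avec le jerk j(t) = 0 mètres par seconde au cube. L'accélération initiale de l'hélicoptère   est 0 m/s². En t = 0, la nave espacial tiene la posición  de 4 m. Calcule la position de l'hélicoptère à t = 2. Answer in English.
We must find the antiderivative of our jerk equation j(t) = 0 3 times. The antiderivative of jerk is acceleration. Using a(0) = 0, we get a(t) = 0. Finding the antiderivative of a(t) and using v(0) = 9: v(t) = 9. Integrating velocity and using the initial condition x(0) = -1, we get x(t) = 9·t - 1. We have position x(t) = 9·t - 1. Substituting t = 2: x(2) = 17.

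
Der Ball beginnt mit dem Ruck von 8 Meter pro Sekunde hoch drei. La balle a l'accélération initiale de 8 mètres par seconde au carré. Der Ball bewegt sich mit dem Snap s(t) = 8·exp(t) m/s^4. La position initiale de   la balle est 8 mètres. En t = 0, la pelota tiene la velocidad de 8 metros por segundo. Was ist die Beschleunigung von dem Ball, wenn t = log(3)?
Ausgehend von dem Snap s(t) = 8·exp(t), nehmen wir 2 Stammfunktionen. Mit ∫s(t)dt und Anwendung von j(0) = 8, finden wir j(t) = 8·exp(t). Die Stammfunktion von dem Ruck ist die Beschleunigung. Mit a(0) = 8 erhalten wir a(t) = 8·exp(t). Aus der Gleichung für die Beschleunigung a(t) = 8·exp(t), setzen wir t = log(3) ein und erhalten a = 24.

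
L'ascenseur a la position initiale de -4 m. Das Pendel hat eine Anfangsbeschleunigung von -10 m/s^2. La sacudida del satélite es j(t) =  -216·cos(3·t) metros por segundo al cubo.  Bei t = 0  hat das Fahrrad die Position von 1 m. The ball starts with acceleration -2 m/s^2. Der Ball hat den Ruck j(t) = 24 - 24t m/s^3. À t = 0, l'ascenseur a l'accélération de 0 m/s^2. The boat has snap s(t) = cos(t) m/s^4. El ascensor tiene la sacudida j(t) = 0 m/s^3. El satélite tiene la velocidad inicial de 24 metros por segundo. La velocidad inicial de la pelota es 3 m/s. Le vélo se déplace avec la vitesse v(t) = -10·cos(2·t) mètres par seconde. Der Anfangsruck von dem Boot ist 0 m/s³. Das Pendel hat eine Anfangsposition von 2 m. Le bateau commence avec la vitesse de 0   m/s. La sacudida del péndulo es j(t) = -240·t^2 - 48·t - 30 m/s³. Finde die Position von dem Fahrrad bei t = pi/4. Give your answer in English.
To find the answer, we compute 1 antiderivative of v(t) = -10·cos(2·t). Integrating velocity and using the initial condition x(0) = 1, we get x(t) = 1 - 5·sin(2·t). From the given position equation x(t) = 1 - 5·sin(2·t), we substitute t = pi/4 to get x = -4.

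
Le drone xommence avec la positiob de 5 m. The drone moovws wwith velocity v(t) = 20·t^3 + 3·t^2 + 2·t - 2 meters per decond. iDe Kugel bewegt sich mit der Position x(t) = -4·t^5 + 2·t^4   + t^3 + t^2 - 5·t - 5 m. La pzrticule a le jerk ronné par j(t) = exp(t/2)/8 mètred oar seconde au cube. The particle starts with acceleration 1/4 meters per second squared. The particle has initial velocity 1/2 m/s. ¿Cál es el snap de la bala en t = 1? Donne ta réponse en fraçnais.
En partant de la position x(t) = -4·t^5 + 2·t^4 + t^3 + t^2 - 5·t - 5, nous prenons 4 dérivées. En prenant d/dt de x(t), nous trouvons v(t) = -20·t^4 + 8·t^3 + 3·t^2 + 2·t - 5. La dérivée de la vitesse donne l'accélération: a(t) = -80·t^3 + 24·t^2 + 6·t + 2. La dérivée de l'accélération donne le jerk: j(t) = -240·t^2 + 48·t + 6. En dérivant le jerk, nous obtenons le snap: s(t) = 48 - 480·t. De l'équation du snap s(t) = 48 - 480·t, nous substituons t = 1 pour obtenir s = -432.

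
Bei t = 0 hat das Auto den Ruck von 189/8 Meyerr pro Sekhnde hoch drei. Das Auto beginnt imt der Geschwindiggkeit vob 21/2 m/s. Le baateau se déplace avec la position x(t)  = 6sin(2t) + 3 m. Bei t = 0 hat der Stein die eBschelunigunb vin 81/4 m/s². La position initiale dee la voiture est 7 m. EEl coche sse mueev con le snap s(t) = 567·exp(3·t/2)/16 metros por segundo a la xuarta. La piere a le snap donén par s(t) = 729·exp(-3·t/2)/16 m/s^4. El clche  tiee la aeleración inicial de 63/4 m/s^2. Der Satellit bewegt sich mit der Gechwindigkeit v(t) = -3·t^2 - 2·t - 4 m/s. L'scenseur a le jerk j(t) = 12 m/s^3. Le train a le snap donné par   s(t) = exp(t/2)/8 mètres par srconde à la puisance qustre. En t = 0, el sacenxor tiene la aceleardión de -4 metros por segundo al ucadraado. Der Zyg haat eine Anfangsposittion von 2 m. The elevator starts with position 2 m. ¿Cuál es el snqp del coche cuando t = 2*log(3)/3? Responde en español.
De la ecuación del snap s(t) = 567·exp(3·t/2)/16, sustituimos t = 2*log(3)/3 para obtener s = 1701/16.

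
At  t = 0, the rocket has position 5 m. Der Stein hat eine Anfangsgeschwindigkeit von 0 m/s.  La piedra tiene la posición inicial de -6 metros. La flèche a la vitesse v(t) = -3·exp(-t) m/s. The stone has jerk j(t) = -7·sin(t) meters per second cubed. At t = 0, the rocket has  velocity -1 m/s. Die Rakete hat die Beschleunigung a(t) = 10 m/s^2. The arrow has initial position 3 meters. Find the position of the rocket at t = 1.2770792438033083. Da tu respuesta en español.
Necesitamos integrar nuestra ecuación de la aceleración a(t) = 10 2 veces. La integral de la aceleración, con v(0) = -1, da la velocidad: v(t) = 10·t - 1. Tomando ∫v(t)dt y aplicando x(0) = 5, encontramos x(t) = 5·t^2 - t + 5. De la ecuación de la posición x(t) = 5·t^2 - t + 5, sustituimos t = 1.2770792438033083 para obtener x = 11.8775777309628.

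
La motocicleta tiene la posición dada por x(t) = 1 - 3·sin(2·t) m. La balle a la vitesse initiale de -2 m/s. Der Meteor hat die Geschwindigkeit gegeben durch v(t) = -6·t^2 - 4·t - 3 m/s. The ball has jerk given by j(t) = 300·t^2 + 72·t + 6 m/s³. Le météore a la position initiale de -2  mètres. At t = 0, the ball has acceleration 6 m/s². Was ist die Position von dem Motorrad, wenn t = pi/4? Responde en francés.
De l'équation de la position x(t) = 1 - 3·sin(2·t), nous substituons t = pi/4 pour obtenir x = -2.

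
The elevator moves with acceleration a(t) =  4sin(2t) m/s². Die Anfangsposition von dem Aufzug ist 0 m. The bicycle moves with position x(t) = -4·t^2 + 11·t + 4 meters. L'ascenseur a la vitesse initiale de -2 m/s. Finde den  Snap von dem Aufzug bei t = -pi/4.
Um dies zu lösen, müssen wir 2 Ableitungen unserer Gleichung für die Beschleunigung a(t) = 4·sin(2·t) nehmen. Mit d/dt von a(t) finden wir j(t) = 8·cos(2·t). Mit d/dt von j(t) finden wir s(t) = -16·sin(2·t). Wir haben den Snap s(t) = -16·sin(2·t). Durch Einsetzen von t = -pi/4: s(-pi/4) = 16.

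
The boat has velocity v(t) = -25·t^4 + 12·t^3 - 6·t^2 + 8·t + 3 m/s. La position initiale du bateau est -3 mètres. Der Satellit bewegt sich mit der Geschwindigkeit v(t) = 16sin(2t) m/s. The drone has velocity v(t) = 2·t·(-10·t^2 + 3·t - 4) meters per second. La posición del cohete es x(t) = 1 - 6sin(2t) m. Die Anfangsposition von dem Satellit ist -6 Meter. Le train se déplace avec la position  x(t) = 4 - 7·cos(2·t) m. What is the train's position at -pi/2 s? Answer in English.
We have position x(t) = 4 - 7·cos(2·t). Substituting t = -pi/2: x(-pi/2) = 11.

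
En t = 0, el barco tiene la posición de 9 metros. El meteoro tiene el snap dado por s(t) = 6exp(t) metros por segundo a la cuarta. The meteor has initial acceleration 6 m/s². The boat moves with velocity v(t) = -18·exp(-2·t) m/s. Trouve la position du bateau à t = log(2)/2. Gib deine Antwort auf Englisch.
We need to integrate our velocity equation v(t) = -18·exp(-2·t) 1 time. Finding the antiderivative of v(t) and using x(0) = 9: x(t) = 9·exp(-2·t). Using x(t) = 9·exp(-2·t) and substituting t = log(2)/2, we find x = 9/2.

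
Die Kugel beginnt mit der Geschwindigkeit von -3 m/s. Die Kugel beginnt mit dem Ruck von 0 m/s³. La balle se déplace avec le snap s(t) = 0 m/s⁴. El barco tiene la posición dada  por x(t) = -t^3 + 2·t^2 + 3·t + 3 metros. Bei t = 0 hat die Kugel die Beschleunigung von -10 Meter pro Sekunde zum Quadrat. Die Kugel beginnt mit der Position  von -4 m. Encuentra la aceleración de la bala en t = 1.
Para resolver esto, necesitamos tomar 2 integrales de nuestra ecuación del snap s(t) = 0. La integral del snap, con j(0) = 0, da la sacudida: j(t) = 0. La antiderivada de la sacudida es la aceleración. Usando a(0) = -10, obtenemos a(t) = -10. De la ecuación de la aceleración a(t) = -10, sustituimos t = 1 para obtener a = -10.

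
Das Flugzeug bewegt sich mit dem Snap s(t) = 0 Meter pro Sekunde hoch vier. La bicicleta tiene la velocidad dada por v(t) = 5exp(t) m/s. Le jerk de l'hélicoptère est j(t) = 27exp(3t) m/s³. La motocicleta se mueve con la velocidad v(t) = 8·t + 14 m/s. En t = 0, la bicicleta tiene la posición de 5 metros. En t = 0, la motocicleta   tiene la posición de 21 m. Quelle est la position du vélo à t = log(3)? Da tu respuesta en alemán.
Wir müssen die Stammfunktion unserer Gleichung für die Geschwindigkeit v(t) = 5·exp(t) 1-mal finden. Durch Integration von der Geschwindigkeit und Verwendung der Anfangsbedingung x(0) = 5, erhalten wir x(t) = 5·exp(t). Mit x(t) = 5·exp(t) und Einsetzen von t = log(3), finden wir x = 15.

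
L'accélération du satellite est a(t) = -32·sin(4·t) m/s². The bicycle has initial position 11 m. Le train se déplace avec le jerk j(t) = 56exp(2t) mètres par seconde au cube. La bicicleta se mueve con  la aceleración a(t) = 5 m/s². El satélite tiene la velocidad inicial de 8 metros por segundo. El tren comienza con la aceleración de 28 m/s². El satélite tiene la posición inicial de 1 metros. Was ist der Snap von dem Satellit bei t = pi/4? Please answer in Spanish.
Para resolver esto, necesitamos tomar 2 derivadas de nuestra ecuación de la aceleración a(t) = -32·sin(4·t). Tomando d/dt de a(t), encontramos j(t) = -128·cos(4·t). Derivando la sacudida, obtenemos el snap: s(t) = 512·sin(4·t). Usando s(t) = 512·sin(4·t) y sustituyendo t = pi/4, encontramos s = 0.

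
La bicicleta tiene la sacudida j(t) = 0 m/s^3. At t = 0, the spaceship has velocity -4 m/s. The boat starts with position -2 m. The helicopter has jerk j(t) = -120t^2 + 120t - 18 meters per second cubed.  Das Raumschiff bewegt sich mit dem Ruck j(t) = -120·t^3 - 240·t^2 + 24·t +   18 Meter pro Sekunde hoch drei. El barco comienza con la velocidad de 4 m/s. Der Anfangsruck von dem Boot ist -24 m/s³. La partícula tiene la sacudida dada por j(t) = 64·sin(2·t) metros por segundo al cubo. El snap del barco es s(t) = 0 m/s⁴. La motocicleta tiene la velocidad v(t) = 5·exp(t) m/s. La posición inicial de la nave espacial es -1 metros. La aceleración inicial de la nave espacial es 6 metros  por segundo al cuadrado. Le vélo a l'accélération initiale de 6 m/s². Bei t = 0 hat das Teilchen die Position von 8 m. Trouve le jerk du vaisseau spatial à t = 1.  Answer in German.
Aus der Gleichung für den Ruck j(t) = -120·t^3 - 240·t^2 + 24·t + 18, setzen wir t = 1 ein und erhalten j = -318.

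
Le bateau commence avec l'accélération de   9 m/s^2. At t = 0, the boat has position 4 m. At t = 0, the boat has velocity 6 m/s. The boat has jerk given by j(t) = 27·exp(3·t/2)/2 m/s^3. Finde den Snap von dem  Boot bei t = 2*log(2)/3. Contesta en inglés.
To solve this, we need to take 1 derivative of our jerk equation j(t) = 27·exp(3·t/2)/2. Taking d/dt of j(t), we find s(t) = 81·exp(3·t/2)/4. We have snap s(t) = 81·exp(3·t/2)/4. Substituting t = 2*log(2)/3: s(2*log(2)/3) = 81/2.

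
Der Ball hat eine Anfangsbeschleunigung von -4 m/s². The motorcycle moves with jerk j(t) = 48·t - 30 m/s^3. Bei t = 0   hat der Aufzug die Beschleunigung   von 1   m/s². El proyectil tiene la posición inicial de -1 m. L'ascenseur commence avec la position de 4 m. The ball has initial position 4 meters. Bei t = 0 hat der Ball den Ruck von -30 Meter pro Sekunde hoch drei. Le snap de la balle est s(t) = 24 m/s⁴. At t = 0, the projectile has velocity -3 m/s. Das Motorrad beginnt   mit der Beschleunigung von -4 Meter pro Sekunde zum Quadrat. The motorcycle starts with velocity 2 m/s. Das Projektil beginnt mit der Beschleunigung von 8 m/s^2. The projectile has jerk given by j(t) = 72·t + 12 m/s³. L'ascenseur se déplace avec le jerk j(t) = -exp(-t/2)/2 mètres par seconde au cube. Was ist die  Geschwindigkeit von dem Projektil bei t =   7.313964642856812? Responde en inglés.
To find the answer, we compute 2 antiderivatives of j(t) = 72·t + 12. The integral of jerk is acceleration. Using a(0) = 8, we get a(t) = 36·t^2 + 12·t + 8. The integral of acceleration is velocity. Using v(0) = -3, we get v(t) = 12·t^3 + 6·t^2 + 8·t - 3. From the given velocity equation v(t) = 12·t^3 + 6·t^2 + 8·t - 3, we substitute t = 7.313964642856812 to get v = 5071.52180100252.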